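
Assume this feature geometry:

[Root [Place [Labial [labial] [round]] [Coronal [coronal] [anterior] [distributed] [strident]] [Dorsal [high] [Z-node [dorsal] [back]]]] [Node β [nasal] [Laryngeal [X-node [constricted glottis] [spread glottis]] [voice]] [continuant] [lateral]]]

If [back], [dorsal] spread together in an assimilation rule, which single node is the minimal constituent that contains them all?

Z-node

[back] is immediately dominated by Z-node.
[dorsal] is immediately dominated by Z-node.
The listed terminals split across distinct daughters of Z-node, so Z-node itself is the smallest node containing them all.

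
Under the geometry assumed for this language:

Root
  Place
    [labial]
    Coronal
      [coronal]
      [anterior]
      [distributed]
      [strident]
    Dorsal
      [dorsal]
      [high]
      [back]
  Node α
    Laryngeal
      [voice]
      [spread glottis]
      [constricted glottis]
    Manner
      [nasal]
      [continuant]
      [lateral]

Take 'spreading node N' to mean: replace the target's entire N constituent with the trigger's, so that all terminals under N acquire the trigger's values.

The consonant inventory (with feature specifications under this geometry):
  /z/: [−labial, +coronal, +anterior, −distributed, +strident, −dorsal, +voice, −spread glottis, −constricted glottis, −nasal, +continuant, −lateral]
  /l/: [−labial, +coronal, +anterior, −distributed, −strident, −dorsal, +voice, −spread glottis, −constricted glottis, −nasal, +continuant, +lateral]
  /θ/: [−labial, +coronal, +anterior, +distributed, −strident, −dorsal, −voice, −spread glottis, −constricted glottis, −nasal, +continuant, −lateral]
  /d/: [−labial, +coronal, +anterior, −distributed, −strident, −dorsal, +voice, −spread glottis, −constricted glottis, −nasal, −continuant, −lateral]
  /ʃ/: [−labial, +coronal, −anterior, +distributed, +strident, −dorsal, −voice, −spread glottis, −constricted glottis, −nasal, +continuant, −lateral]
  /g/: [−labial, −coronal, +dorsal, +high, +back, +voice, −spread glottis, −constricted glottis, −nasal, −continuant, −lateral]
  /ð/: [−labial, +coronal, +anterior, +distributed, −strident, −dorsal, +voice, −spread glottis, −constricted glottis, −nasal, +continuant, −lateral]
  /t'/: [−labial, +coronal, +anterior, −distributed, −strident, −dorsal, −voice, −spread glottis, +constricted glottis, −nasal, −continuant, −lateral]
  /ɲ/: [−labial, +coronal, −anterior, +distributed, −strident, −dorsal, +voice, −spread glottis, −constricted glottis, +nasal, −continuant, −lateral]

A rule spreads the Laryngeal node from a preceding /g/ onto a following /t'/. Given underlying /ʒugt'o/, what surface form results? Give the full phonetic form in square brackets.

[ʒugdo]

The Laryngeal node dominates the terminals [voice], [spread glottis], [constricted glottis].
After delinking /t'/'s Laryngeal and linking /g/'s, the affected terminals become [+voice], [−spread glottis], [−constricted glottis]; [labial], [coronal], [anterior], … (outside Laryngeal) are retained from /t'/.
The resulting bundle matches /d/ in the inventory; substituting it for /t'/ gives [ʒugdo].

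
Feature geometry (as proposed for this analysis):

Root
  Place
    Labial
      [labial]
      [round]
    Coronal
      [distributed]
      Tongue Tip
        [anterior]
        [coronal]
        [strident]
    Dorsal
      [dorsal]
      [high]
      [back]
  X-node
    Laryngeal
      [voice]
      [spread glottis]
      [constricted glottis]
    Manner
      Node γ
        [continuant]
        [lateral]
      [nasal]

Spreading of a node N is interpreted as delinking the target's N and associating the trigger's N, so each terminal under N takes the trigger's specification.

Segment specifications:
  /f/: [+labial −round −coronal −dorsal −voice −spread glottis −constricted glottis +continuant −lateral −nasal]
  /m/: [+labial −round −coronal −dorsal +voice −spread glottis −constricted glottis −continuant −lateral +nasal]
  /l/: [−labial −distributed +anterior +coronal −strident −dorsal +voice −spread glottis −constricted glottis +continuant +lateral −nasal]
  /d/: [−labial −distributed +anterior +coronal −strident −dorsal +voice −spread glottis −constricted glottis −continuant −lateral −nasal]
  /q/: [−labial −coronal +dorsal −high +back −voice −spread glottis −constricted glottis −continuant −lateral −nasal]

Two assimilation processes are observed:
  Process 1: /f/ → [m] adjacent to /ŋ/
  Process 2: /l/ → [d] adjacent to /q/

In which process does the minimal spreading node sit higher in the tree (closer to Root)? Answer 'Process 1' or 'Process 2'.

Process 1

In Process 1, [voice], [nasal], [continuant] change, so the minimal spreading node is X-node at depth 1.
Process 2: the features that change are [continuant], [lateral]; the minimal node is Node γ (depth 3).
X-node is closer to Root than Node γ, so Process 1 spreads the higher node.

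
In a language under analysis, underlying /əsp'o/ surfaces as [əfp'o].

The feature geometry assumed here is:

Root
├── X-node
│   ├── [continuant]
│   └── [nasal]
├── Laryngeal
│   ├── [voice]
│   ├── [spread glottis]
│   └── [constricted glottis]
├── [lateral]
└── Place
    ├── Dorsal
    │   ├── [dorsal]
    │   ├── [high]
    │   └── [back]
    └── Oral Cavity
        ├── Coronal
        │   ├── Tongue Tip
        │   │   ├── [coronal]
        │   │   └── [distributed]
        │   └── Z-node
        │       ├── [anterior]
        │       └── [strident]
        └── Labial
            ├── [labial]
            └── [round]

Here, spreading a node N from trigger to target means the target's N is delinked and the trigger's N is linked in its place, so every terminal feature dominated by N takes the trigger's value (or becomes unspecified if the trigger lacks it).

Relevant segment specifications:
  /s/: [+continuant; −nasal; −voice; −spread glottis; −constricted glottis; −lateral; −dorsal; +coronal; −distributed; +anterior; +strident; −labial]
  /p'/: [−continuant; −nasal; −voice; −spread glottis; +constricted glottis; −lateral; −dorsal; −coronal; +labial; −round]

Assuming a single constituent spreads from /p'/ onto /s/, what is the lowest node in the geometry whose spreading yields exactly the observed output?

Comparing /s/ with its surface form [f], the features that change are [labial], [round], [coronal], [anterior], [distributed], [strident].
Tracing each changed feature up the tree, the paths first meet at Oral Cavity; any lower node misses at least one of them.
Spreading Oral Cavity from /p'/ overwrites each of those terminals with /p'/'s values, yielding exactly [f].
Features on which the two segments disagree outside Oral Cavity, such as [constricted glottis], [continuant], are unchanged — nothing dominating them spread, and Oral Cavity is the minimal sufficient constituent.

Oral Cavity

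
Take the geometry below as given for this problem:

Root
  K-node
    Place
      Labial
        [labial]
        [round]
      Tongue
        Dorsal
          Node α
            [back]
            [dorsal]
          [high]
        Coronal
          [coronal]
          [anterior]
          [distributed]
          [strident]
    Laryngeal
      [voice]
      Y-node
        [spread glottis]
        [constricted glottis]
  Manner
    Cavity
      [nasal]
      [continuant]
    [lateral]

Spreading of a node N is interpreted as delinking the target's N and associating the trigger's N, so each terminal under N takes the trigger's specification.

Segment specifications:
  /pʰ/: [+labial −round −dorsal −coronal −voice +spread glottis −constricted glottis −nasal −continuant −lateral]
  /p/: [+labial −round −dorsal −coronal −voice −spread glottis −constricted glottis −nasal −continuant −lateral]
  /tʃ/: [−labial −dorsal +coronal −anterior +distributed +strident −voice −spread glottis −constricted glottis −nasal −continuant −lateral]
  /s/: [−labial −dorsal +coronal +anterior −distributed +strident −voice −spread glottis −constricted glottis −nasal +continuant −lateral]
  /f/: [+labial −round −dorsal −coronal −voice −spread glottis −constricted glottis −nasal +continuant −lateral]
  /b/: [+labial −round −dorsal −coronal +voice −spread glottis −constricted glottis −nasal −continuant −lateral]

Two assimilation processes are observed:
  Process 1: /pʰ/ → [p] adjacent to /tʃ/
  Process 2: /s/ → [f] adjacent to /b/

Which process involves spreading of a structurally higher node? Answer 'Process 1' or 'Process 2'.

In Process 1, [spread glottis] changes, so the minimal spreading node is [spread glottis] at depth 4.
Process 2: the features that change are [labial], [round], [coronal], [anterior], [distributed], [strident]; the minimal node is Place (depth 2).
Depth 2 < depth 4; Process 2 involves the structurally higher constituent Place.

Process 2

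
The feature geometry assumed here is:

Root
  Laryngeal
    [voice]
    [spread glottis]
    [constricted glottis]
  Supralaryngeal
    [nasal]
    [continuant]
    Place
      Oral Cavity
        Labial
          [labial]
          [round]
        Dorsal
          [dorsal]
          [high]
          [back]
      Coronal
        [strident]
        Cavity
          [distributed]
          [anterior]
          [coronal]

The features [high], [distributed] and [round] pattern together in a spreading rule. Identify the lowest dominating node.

[high]: Root > Supralaryngeal > Place > Oral Cavity > Dorsal > [high].
[distributed]: Root > Supralaryngeal > Place > Coronal > Cavity > [distributed].
[round]: Root > Supralaryngeal > Place > Oral Cavity > Labial > [round].
The lowest node appearing on every path is Place; each proper daughter of Place fails to dominate at least one of the listed features.

Place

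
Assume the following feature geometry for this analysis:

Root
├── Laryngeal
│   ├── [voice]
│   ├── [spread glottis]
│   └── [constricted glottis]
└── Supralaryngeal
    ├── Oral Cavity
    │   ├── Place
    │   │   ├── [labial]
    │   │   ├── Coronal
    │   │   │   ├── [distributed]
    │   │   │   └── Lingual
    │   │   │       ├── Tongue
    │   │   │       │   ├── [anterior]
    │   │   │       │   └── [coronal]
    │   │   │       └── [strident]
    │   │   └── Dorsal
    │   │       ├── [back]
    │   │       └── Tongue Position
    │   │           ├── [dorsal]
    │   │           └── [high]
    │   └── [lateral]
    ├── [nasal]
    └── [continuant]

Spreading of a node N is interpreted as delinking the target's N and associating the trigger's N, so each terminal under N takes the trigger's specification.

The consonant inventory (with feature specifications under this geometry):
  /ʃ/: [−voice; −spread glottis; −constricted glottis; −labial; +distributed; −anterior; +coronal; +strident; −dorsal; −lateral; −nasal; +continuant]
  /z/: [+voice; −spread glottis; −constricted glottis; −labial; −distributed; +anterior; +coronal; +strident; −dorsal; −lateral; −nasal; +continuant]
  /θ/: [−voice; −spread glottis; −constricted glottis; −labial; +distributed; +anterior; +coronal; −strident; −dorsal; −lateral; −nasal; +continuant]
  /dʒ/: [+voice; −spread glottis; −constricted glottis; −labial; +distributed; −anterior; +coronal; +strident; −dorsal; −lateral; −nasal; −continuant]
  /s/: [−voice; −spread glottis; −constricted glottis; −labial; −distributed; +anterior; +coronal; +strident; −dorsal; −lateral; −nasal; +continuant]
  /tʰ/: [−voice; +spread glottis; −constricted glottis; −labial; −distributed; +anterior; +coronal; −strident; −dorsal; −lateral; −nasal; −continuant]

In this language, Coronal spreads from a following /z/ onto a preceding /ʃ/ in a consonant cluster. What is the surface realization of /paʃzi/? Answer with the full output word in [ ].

The Coronal node dominates the terminals [distributed], [anterior], [coronal], [strident].
Spreading Coronal from /z/ onto /ʃ/ replaces those values with /z/'s: [−distributed], [+anterior], [+coronal], [+strident]. Features outside Coronal ([voice], [spread glottis], [constricted glottis], …) stay as in /ʃ/.
Among the inventory, only /s/ has exactly this specification, giving the surface form [paszi].

[paszi]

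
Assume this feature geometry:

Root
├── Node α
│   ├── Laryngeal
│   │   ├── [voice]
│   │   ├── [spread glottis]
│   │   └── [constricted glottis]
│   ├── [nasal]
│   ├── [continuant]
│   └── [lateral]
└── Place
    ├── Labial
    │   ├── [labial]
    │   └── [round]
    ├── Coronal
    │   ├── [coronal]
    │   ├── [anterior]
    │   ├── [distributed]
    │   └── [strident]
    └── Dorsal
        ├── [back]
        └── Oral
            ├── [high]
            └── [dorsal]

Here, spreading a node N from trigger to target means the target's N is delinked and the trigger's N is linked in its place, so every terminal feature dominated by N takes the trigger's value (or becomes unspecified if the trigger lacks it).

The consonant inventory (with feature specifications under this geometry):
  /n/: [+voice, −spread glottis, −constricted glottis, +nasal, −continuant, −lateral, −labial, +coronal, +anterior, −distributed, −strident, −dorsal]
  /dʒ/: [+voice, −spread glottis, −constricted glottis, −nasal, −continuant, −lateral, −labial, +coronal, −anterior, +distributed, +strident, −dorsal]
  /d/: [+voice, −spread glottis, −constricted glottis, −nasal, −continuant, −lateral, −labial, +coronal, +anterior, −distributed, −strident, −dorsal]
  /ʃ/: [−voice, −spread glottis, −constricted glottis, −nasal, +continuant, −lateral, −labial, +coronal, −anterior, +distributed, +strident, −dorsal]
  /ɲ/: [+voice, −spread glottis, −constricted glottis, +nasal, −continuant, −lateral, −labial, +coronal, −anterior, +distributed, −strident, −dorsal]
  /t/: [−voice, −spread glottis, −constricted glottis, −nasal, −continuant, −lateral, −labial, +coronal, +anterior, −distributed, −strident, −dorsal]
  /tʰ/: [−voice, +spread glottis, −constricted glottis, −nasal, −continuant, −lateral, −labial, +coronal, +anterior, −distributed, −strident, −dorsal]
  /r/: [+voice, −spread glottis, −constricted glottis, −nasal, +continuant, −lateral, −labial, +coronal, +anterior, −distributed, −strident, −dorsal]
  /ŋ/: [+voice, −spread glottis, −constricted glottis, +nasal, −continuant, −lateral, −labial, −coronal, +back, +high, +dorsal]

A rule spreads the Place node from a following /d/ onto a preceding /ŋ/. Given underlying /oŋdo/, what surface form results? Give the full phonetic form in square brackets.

[ondo]

Terminals under Place in this geometry: [labial], [round], [coronal], [anterior], [distributed], [strident], [back], [high], [dorsal].
The target acquires /d/'s values for everything under Place — [−labial], [+coronal], [+anterior], [−distributed], [−strident], [−dorsal] — while keeping its own [voice], [spread glottis], [constricted glottis], ….
This feature bundle is that of [n], so /oŋdo/ surfaces as [ondo].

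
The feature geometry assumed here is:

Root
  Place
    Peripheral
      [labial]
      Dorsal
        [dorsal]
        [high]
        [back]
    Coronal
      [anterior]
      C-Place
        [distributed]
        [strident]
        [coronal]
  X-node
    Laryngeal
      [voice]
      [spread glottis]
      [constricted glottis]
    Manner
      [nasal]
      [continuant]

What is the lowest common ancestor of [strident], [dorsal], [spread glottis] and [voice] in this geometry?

Root

[strident]: Root / Place / Coronal / C-Place / [strident].
[dorsal]: Root / Place / Peripheral / Dorsal / [dorsal].
[spread glottis]: Root / X-node / Laryngeal / [spread glottis].
[voice]: Root / X-node / Laryngeal / [voice].
The lowest node appearing on every path is Root; each proper daughter of Root fails to dominate at least one of the listed features.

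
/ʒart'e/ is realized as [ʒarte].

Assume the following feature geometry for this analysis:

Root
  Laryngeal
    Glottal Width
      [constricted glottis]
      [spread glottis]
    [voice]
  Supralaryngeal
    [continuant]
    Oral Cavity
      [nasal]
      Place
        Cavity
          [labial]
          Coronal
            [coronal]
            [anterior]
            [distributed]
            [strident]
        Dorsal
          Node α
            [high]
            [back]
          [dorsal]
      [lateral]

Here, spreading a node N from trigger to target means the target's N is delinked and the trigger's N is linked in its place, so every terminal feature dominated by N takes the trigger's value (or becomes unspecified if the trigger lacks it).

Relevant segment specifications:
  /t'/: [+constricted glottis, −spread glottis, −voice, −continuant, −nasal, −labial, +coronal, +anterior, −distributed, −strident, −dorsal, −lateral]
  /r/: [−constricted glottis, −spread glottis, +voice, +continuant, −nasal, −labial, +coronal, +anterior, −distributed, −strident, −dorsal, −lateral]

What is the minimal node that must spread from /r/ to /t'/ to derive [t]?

Feature comparison: [constricted glottis] differs between /t'/ and [t]; the remaining terminals match.
Only a single terminal changes, and /r/ supplies the new value, so [constricted glottis] itself is the minimal spreading constituent.
Features on which the two segments disagree outside [constricted glottis], such as [continuant], [voice], are unchanged — nothing dominating them spread, and [constricted glottis] is the minimal sufficient constituent.

[constricted glottis]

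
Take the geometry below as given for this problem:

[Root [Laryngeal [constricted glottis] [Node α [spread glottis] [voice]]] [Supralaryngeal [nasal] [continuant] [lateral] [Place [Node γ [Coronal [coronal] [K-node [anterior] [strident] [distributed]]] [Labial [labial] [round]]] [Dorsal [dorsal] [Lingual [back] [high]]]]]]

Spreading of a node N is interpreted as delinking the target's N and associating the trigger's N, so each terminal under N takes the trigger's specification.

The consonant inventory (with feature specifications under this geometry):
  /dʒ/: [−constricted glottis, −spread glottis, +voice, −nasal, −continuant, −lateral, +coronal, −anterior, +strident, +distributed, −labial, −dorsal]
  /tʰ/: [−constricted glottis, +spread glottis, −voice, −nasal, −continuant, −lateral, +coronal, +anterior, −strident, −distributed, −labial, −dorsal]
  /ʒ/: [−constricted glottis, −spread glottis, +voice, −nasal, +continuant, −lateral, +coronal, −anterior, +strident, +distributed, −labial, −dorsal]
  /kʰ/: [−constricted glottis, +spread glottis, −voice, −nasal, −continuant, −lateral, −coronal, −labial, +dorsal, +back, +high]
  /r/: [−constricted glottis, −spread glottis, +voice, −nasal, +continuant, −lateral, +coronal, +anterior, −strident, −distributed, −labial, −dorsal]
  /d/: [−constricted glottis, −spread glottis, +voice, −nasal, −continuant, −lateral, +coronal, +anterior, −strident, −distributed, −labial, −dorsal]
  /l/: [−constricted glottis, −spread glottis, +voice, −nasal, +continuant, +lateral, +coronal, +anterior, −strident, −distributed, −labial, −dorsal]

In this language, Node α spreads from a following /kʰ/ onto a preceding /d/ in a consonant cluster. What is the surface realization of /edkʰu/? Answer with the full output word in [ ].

Terminals under Node α in this geometry: [spread glottis], [voice].
The target acquires /kʰ/'s values for everything under Node α — [+spread glottis], [−voice] — while keeping its own [constricted glottis], [nasal], [continuant], ….
This feature bundle is that of [tʰ], so /edkʰu/ surfaces as [etʰkʰu].

[etʰkʰu]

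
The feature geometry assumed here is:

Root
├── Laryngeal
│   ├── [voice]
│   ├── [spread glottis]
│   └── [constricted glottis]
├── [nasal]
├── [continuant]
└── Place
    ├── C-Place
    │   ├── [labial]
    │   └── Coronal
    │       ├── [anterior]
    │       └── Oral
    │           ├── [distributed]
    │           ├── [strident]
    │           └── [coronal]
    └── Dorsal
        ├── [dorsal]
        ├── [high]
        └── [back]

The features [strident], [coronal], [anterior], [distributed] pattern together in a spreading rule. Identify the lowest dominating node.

Coronal

[strident]: Root / Place / C-Place / Coronal / Oral / [strident].
[coronal]: Root / Place / C-Place / Coronal / Oral / [coronal].
[anterior]: Root / Place / C-Place / Coronal / [anterior].
[distributed]: Root / Place / C-Place / Coronal / Oral / [distributed].
These paths first converge at Coronal; no daughter of Coronal dominates all 4 features, so Coronal is the minimal constituent.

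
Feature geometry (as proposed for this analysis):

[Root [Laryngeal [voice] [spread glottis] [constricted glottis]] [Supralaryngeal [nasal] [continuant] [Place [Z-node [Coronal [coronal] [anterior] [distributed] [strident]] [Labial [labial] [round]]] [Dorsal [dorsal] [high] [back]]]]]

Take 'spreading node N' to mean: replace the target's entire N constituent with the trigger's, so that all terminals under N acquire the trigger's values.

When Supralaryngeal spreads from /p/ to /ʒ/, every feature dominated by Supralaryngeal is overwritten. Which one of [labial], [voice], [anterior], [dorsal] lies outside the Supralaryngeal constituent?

[voice]

Supralaryngeal dominates exactly [nasal], [continuant], [coronal], [anterior], [distributed], [strident], [labial], [round], [dorsal], [high], [back].
Spreading Supralaryngeal replaces [dorsal], [labial], [anterior] with the trigger's values, since each sits inside the Supralaryngeal constituent.
But [voice] is a dependent of Laryngeal, outside Supralaryngeal; it is therefore untouched by the spreading.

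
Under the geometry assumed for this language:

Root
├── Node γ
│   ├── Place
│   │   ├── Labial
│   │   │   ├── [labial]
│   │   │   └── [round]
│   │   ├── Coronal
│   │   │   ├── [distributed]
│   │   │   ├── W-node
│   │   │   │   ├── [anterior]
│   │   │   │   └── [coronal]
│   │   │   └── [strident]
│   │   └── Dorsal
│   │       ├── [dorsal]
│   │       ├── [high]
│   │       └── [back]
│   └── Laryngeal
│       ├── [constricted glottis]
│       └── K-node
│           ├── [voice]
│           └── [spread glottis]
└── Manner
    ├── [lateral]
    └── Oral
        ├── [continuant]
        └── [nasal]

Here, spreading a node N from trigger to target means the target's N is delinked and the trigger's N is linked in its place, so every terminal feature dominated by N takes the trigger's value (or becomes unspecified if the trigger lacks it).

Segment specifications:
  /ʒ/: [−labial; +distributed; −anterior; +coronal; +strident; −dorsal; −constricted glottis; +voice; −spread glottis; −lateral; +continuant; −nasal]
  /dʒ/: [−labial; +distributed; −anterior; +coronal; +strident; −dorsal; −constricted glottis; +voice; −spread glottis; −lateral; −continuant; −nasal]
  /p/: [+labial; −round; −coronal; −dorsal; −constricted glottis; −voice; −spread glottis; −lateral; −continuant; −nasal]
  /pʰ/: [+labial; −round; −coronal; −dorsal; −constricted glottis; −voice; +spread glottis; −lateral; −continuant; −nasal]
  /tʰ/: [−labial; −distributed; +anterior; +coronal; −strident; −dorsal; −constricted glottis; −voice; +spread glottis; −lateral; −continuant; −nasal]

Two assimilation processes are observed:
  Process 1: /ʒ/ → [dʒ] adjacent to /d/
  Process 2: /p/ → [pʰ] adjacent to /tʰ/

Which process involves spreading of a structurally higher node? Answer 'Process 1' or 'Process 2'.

In Process 1, [continuant] changes, so the minimal spreading node is [continuant] at depth 3.
Process 2 alters [spread glottis]; the lowest dominating node is [spread glottis] (depth 4 from Root).
[continuant] is closer to Root than [spread glottis], so Process 1 spreads the higher node.

Process 1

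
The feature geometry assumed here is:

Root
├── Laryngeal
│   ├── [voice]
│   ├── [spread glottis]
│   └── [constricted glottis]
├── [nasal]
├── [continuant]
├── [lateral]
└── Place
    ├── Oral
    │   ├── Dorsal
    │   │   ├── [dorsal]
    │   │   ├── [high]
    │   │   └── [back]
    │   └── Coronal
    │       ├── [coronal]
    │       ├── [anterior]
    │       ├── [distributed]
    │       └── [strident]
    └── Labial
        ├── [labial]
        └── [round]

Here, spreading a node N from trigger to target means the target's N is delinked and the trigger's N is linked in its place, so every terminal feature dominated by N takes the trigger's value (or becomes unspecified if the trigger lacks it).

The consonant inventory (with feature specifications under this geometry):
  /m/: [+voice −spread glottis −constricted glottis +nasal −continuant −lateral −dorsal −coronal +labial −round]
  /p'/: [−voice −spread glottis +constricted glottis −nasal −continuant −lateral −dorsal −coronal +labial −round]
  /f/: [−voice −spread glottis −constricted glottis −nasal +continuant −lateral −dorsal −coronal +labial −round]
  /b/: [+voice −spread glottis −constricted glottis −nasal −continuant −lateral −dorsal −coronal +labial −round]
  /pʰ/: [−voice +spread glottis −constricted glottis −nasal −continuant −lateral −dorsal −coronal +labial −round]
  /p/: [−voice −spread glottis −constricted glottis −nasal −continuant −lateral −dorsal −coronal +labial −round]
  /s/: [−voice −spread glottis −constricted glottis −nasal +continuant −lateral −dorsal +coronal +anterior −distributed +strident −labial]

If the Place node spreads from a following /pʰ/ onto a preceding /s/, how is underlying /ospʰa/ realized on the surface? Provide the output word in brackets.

[ofpʰa]

Place immediately or transitively dominates [dorsal], [high], [back], [coronal], [anterior], [distributed], [strident], [labial], [round].
Spreading Place from /pʰ/ onto /s/ replaces those values with /pʰ/'s: [−dorsal], [−coronal], [+labial], [−round]. Features outside Place ([voice], [spread glottis], [constricted glottis], …) stay as in /s/.
This feature bundle is that of [f], so /ospʰa/ surfaces as [ofpʰa].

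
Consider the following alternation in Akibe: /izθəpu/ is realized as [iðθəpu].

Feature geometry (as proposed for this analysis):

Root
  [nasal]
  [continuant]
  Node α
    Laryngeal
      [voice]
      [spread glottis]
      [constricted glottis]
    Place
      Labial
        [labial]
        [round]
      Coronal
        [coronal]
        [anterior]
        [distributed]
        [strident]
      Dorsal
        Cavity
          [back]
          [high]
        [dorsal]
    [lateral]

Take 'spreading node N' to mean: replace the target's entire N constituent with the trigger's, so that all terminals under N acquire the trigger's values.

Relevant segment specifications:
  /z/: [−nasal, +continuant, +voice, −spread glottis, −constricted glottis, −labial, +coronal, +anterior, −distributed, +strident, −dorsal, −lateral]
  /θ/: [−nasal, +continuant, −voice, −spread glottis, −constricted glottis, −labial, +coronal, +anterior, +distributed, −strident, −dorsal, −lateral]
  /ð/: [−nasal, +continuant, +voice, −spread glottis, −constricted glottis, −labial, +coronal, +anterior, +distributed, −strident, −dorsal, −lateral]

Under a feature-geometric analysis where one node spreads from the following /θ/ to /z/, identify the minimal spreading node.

Coronal

/z/ and [ð] differ in [distributed], [strident]; every other specified feature is identical.
In this geometry the lowest node dominating all of them is Coronal: every daughter of Coronal dominates only a proper subset, so no lower node suffices.
Delinking /z/'s Coronal and associating /θ/'s Coronal gives precisely the feature bundle of [ð].
[voice] stays as in /z/ although /θ/ differs there, so no node dominating it spread; among the remaining candidates Coronal is the lowest that derives the output.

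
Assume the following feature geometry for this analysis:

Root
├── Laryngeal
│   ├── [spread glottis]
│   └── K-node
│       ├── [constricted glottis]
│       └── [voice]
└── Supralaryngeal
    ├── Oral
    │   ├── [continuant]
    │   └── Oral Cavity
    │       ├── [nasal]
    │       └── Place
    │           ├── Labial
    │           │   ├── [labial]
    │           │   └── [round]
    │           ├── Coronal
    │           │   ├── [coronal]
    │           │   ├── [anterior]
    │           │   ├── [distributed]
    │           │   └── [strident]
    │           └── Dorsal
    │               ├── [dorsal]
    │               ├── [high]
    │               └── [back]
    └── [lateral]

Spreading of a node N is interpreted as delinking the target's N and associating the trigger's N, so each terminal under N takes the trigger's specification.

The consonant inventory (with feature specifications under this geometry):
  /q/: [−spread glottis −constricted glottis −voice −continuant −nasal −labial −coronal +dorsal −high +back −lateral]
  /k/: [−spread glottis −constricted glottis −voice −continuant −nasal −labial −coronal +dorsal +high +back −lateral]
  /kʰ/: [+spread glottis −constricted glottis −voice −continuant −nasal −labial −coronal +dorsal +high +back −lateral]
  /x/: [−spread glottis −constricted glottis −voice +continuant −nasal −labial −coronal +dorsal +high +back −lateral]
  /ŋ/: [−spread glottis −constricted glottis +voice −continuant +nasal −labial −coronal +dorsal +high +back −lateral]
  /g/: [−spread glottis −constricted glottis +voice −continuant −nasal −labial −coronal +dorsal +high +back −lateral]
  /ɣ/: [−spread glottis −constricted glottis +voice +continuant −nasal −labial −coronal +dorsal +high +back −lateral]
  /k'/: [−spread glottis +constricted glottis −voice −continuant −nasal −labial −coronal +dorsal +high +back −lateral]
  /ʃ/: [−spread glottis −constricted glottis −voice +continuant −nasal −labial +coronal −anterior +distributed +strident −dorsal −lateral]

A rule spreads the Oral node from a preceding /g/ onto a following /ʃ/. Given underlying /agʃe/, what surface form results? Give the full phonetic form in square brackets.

Terminals under Oral in this geometry: [continuant], [nasal], [labial], [round], [coronal], [anterior], [distributed], [strident], [dorsal], [high], [back].
The target acquires /g/'s values for everything under Oral — [−continuant], [−nasal], [−labial], [−coronal], [+dorsal], [+high], [+back] — while keeping its own [spread glottis], [constricted glottis], [voice], ….
This feature bundle is that of [k], so /agʃe/ surfaces as [agke].

[agke]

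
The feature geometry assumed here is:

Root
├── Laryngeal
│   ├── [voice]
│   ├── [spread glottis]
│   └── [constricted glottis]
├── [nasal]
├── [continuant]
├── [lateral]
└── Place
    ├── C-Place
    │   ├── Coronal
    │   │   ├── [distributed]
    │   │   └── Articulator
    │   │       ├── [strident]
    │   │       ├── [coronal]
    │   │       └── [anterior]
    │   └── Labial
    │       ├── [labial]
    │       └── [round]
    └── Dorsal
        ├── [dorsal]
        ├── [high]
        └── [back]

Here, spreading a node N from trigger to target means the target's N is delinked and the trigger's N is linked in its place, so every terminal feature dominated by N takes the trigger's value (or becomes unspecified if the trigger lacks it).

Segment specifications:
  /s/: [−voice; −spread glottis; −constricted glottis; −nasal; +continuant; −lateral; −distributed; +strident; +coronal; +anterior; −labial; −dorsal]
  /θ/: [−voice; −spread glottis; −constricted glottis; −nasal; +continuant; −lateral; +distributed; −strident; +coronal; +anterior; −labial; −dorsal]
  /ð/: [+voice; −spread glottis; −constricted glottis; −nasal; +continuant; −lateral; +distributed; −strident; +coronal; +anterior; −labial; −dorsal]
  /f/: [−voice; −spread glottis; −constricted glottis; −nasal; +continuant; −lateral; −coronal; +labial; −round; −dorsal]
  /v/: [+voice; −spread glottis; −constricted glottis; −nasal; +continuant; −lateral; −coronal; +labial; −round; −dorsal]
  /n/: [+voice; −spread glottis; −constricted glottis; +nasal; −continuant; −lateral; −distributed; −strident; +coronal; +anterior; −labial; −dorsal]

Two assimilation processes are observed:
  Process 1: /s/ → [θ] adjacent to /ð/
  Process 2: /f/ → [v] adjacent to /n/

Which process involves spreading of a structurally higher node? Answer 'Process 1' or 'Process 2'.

Process 1: the features that change are [distributed], [strident]; the minimal node is Coronal (depth 3).
In Process 2, [voice] changes, so the minimal spreading node is [voice] at depth 2.
Depth 2 < depth 3; Process 2 involves the structurally higher constituent [voice].

Process 2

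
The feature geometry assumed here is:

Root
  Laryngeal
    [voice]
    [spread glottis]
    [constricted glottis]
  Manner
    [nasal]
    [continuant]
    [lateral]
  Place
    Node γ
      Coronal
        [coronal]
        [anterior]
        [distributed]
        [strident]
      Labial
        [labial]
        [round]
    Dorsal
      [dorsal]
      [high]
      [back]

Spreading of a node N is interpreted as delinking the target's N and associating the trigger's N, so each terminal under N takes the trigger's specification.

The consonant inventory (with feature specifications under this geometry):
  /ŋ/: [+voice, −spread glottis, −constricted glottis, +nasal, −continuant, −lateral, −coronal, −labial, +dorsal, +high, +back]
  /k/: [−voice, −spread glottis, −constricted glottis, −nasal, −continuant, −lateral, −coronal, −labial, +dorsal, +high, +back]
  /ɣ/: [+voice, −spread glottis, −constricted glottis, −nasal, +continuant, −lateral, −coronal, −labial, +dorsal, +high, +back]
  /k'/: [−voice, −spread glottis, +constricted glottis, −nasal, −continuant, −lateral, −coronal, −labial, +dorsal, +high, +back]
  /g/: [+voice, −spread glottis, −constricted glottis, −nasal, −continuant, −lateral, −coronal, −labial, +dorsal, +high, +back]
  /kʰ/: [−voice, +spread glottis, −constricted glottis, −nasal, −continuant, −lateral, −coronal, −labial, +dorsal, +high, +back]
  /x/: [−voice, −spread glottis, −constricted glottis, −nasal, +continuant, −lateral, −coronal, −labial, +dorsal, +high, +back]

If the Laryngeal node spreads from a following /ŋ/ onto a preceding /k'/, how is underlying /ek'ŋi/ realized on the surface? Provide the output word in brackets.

Laryngeal immediately or transitively dominates [voice], [spread glottis], [constricted glottis].
After delinking /k'/'s Laryngeal and linking /ŋ/'s, the affected terminals become [+voice], [−spread glottis], [−constricted glottis]; [nasal], [continuant], [lateral], … (outside Laryngeal) are retained from /k'/.
Among the inventory, only /g/ has exactly this specification, giving the surface form [egŋi].

[egŋi]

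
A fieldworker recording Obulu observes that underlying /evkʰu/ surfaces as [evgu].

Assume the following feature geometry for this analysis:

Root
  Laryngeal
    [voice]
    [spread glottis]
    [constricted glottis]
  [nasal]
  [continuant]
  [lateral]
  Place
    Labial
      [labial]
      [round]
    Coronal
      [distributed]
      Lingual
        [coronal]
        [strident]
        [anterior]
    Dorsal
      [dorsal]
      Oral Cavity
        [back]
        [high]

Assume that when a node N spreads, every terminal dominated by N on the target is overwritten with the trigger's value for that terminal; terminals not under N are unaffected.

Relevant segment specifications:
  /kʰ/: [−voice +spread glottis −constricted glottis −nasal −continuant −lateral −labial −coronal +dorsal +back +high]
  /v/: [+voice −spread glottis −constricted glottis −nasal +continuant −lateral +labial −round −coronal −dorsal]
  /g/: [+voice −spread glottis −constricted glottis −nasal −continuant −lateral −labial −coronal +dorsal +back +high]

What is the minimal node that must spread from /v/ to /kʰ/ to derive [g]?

Laryngeal

Feature comparison: [voice], [spread glottis] differ between /kʰ/ and [g]; the remaining terminals match.
In this geometry the lowest node dominating all of them is Laryngeal: every daughter of Laryngeal dominates only a proper subset, so no lower node suffices.
If Laryngeal spreads, every terminal under it takes /v/'s value, producing [g] as observed.
Since [dorsal], [continuant] are preserved even though /v/ disagrees there, no node above Laryngeal spread.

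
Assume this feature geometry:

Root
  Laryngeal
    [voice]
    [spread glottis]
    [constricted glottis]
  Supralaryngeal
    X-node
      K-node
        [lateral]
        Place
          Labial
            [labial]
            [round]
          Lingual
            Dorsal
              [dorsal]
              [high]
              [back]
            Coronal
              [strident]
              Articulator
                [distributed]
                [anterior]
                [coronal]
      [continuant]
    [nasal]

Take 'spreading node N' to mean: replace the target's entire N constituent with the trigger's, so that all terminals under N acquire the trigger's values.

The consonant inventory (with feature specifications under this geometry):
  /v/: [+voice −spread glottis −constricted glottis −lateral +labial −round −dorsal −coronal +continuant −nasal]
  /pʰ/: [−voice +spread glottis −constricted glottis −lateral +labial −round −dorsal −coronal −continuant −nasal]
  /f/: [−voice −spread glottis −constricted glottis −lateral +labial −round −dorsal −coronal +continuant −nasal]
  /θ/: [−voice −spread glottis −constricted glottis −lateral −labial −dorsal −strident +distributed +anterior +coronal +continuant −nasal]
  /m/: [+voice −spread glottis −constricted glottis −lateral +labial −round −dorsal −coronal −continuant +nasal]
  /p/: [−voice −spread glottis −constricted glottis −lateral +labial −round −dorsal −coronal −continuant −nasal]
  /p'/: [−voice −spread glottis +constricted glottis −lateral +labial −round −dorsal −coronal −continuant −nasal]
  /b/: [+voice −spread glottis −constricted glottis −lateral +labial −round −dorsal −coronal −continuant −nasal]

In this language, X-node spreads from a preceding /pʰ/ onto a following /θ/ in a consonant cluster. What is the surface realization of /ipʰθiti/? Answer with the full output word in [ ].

The X-node node dominates the terminals [lateral], [labial], [round], [dorsal], [high], [back], [strident], [distributed], [anterior], [coronal], [continuant].
The target acquires /pʰ/'s values for everything under X-node — [−lateral], [+labial], [−round], [−dorsal], [−coronal], [−continuant] — while keeping its own [voice], [spread glottis], [constricted glottis], ….
This feature bundle is that of [p], so /ipʰθiti/ surfaces as [ipʰpiti].

[ipʰpiti]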